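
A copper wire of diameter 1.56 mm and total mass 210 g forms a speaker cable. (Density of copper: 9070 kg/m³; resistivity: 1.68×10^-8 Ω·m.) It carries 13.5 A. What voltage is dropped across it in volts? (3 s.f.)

1.44 V

A = π(d/2)² = π(7.8000e-04 m)² = 1.9113e-06 m²
L = m/(density·A) = 0.21/(9070×1.9113e-06) = 12.11 m
R = ρL/A = (1.68×10^-8)(12.11)/(1.9113e-06) = 0.1065 Ω
V = IR = 13.5 × 0.1065 = 1.44 V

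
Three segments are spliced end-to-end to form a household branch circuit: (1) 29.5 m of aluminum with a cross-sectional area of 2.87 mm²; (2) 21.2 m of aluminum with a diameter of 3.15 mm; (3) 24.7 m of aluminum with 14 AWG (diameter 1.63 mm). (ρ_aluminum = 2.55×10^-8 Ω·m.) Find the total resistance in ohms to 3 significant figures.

Seg 1: A = 2.87 mm² = 2.870e-06 m²
R_1 = (2.55×10^-8)(29.5)/(2.870e-06) = 0.2621 Ω
Seg 2: A = π(d/2)² = π(1.5750e-03 m)² = 7.793e-06 m²
R_2 = (2.55×10^-8)(21.2)/(7.793e-06) = 0.06937 Ω
Seg 3: A = π(1.63/2 mm)² = π(8.1500e-04 m)² = 2.087e-06 m²
R_3 = (2.55×10^-8)(24.7)/(2.087e-06) = 0.3018 Ω
R_total = R_1 + R_2 + R_3 = 0.633 Ω

0.633 Ω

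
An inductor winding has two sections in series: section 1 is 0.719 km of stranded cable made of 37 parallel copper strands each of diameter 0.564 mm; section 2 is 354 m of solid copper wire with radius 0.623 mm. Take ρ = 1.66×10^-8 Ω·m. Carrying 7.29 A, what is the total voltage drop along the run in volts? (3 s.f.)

44.5 V

Section 1: A_strand = π(2.8200e-04)² = 2.498e-07 m²; R₁ = ρL/(N·A_s) = (1.66×10^-8)(719)/(37×2.498e-07) = 1.291 Ω
Section 2: A = πr² = π(6.2300e-04 m)² = 1.219e-06 m²
R₂ = (1.66×10^-8)(354)/(1.219e-06) = 4.819 Ω
R = R₁ + R₂ = 6.11 Ω
V = IR = 7.29 × 6.11 = 44.5 V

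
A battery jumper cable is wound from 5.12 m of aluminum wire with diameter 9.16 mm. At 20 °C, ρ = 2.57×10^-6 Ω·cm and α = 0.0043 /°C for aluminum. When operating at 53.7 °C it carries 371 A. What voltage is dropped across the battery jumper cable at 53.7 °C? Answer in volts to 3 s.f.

0.848 V

ρ = 2.57×10^-6 Ω·cm = 2.57×10^-8 Ω·m
A = π(d/2)² = π(4.5800e-03 m)² = 6.590e-05 m²
R₍20₎ = ρL/A = (2.57×10^-8)(5.12)/(6.590e-05) = 0.001997 Ω
R₍53.7₎ = R₍20₎(1 + αΔT) = 0.001997 × (1 + 0.0043×33.7) = 0.002286 Ω
V = IR = 371 × 0.002286 = 0.848 V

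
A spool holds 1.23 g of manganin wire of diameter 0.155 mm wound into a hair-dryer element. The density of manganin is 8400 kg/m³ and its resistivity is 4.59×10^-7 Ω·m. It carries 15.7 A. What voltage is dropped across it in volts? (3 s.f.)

2960 V

A = π(d/2)² = π(7.7500e-05 m)² = 1.8869e-08 m²
L = m/(density·A) = 0.00123/(8400×1.8869e-08) = 7.76 m
R = ρL/A = (4.59×10^-7)(7.76)/(1.8869e-08) = 188.8 Ω
V = IR = 15.7 × 188.8 = 2960 V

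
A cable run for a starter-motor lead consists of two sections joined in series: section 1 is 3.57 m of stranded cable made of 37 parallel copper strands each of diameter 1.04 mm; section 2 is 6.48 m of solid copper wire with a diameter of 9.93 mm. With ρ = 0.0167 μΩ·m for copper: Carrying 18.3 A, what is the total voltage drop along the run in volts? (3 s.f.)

0.0603 V

ρ = 0.0167 μΩ·m = 1.67×10^-8 Ω·m
Section 1: A_strand = π(5.2000e-04)² = 8.495e-07 m²; R₁ = ρL/(N·A_s) = (1.67×10^-8)(3.57)/(37×8.495e-07) = 0.001897 Ω
Section 2: A = π(d/2)² = π(4.9650e-03 m)² = 7.744e-05 m²
R₂ = (1.67×10^-8)(6.48)/(7.744e-05) = 0.001397 Ω
R = R₁ + R₂ = 0.003294 Ω
V = IR = 18.3 × 0.003294 = 0.0603 V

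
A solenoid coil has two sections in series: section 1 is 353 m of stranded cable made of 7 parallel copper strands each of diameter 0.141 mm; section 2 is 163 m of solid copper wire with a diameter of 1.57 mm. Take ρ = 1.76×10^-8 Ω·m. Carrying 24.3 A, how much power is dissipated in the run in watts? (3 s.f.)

Section 1: A_strand = π(7.0500e-05)² = 1.561e-08 m²; R₁ = ρL/(N·A_s) = (1.76×10^-8)(353)/(7×1.561e-08) = 56.84 Ω
Section 2: A = π(d/2)² = π(7.8500e-04 m)² = 1.936e-06 m²
R₂ = (1.76×10^-8)(163)/(1.936e-06) = 1.482 Ω
R = R₁ + R₂ = 58.32 Ω
P = I²R = (24.3)² × 58.32 = 34400 W

34400 W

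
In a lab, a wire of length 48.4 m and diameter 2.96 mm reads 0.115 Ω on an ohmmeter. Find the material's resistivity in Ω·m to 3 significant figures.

A = π(d/2)² = π(1.4800e-03 m)² = 6.881e-06 m²
ρ = RA/L = (0.115)(6.881e-06)/(48.4) = 1.64×10^-8 Ω·m

1.64×10^-8 Ω·m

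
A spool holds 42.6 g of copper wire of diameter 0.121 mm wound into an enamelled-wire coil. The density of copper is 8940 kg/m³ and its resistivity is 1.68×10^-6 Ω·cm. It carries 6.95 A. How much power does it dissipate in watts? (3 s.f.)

29200 W

ρ = 1.68×10^-6 Ω·cm = 1.68×10^-8 Ω·m
A = π(d/2)² = π(6.0500e-05 m)² = 1.1499e-08 m²
L = m/(density·A) = 0.0426/(8940×1.1499e-08) = 414.4 m
R = ρL/A = (1.68×10^-8)(414.4)/(1.1499e-08) = 605.4 Ω
P = I²R = (6.95)² × 605.4 = 29200 W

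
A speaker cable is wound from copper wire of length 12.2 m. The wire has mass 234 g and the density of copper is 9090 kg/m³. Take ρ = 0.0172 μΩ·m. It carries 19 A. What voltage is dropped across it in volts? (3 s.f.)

ρ = 0.0172 μΩ·m = 1.72×10^-8 Ω·m
A = m/(density·L) = 0.234/(9090×12.2) = 2.1100e-06 m²
R = ρL/A = (1.72×10^-8)(12.2)/(2.1100e-06) = 0.09945 Ω
V = IR = 19 × 0.09945 = 1.89 V

1.89 V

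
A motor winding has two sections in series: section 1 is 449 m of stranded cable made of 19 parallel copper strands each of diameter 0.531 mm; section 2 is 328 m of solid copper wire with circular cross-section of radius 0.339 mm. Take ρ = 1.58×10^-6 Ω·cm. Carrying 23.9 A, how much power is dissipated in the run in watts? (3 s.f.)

ρ = 1.58×10^-6 Ω·cm = 1.58×10^-8 Ω·m
Section 1: A_strand = π(2.6550e-04)² = 2.215e-07 m²; R₁ = ρL/(N·A_s) = (1.58×10^-8)(449)/(19×2.215e-07) = 1.686 Ω
Section 2: A = πr² = π(3.3900e-04 m)² = 3.610e-07 m²
R₂ = (1.58×10^-8)(328)/(3.610e-07) = 14.35 Ω
R = R₁ + R₂ = 16.04 Ω
P = I²R = (23.9)² × 16.04 = 9160 W

9160 W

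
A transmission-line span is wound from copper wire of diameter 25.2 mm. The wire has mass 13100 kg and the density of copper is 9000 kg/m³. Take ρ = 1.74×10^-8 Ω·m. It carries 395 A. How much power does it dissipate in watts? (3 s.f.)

15900 W

A = π(d/2)² = π(1.2600e-02 m)² = 4.9876e-04 m²
L = m/(density·A) = 13100/(9000×4.9876e-04) = 2918 m
R = ρL/A = (1.74×10^-8)(2918)/(4.9876e-04) = 0.1018 Ω
P = I²R = (395)² × 0.1018 = 15900 W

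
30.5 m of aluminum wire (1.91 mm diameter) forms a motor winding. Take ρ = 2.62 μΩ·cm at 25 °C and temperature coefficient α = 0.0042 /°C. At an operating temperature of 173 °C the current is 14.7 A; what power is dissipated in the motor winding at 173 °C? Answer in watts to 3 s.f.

97.7 W

ρ = 2.62 μΩ·cm = 2.62×10^-8 Ω·m
A = π(d/2)² = π(9.5500e-04 m)² = 2.865e-06 m²
R₍25₎ = ρL/A = (2.62×10^-8)(30.5)/(2.865e-06) = 0.2789 Ω
R₍173₎ = R₍25₎(1 + αΔT) = 0.2789 × (1 + 0.0042×148) = 0.4523 Ω
P = I²R = (14.7)² × 0.4523 = 97.7 W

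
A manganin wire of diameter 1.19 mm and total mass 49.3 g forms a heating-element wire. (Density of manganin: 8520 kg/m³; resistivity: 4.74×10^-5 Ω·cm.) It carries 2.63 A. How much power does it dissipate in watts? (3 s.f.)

15.3 W

ρ = 4.74×10^-5 Ω·cm = 4.74×10^-7 Ω·m
A = π(d/2)² = π(5.9500e-04 m)² = 1.1122e-06 m²
L = m/(density·A) = 0.0493/(8520×1.1122e-06) = 5.203 m
R = ρL/A = (4.74×10^-7)(5.203)/(1.1122e-06) = 2.217 Ω
P = I²R = (2.63)² × 2.217 = 15.3 W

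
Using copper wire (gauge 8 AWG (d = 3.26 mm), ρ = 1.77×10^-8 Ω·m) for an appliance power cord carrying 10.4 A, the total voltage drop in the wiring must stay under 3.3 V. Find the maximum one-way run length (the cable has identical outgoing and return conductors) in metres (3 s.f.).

74.8 m

A = π(3.26/2 mm)² = π(1.6300e-03 m)² = 8.347e-06 m²
L_max = V_max·A/(2·ρI) = (3.3)(8.347e-06)/(2×1.77×10^-8×10.4) = 74.8 m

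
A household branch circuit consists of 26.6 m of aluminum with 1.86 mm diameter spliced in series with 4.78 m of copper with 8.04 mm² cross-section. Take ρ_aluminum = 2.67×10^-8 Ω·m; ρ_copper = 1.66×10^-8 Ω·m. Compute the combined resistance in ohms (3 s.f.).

0.271 Ω

Segment 1: A = π(d/2)² = π(9.3000e-04 m)² = 2.717e-06 m²
R₁ = ρL/A = (2.67×10^-8)(26.6)/(2.717e-06) = 0.2614 Ω
Segment 2: A = 8.04 mm² = 8.040e-06 m²
R₂ = (1.66×10^-8)(4.78)/(8.040e-06) = 0.009869 Ω
R = R₁ + R₂ = 0.271 Ω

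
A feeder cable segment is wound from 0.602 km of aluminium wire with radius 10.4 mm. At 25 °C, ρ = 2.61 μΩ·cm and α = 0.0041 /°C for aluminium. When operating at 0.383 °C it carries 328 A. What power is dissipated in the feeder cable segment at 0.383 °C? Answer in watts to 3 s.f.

4470 W

ρ = 2.61 μΩ·cm = 2.61×10^-8 Ω·m
A = πr² = π(1.0400e-02 m)² = 3.398e-04 m²
R₍25₎ = ρL/A = (2.61×10^-8)(602)/(3.398e-04) = 0.04624 Ω
R₍0.383₎ = R₍25₎(1 + αΔT) = 0.04624 × (1 + 0.0041×-24.6) = 0.04157 Ω
P = I²R = (328)² × 0.04157 = 4470 W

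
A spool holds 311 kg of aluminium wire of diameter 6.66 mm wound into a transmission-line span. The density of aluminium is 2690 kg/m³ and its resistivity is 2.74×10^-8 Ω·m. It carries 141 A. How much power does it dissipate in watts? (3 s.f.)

A = π(d/2)² = π(3.3300e-03 m)² = 3.4837e-05 m²
L = m/(density·A) = 311/(2690×3.4837e-05) = 3319 m
R = ρL/A = (2.74×10^-8)(3319)/(3.4837e-05) = 2.61 Ω
P = I²R = (141)² × 2.61 = 51900 W

51900 W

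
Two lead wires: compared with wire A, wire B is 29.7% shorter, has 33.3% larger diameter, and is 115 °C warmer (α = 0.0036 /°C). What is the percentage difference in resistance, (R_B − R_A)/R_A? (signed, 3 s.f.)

-44.1%

R ∝ ρL/d² with ρ ∝ (1+αΔT), so R_B/R_A = (1 − 29.7/100) × (1 + 33.3/100)⁻² × (1 + 0.0036×115)
= 0.703 × 0.5628 × 1.414 = 0.5594
(R_B − R_A)/R_A = 0.5594 − 1 = -44.1%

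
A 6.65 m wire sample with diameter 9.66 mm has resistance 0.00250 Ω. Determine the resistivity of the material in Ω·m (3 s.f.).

A = π(d/2)² = π(4.8300e-03 m)² = 7.329e-05 m²
ρ = RA/L = (0.0025)(7.329e-05)/(6.65) = 2.76×10^-8 Ω·m

2.76×10^-8 Ω·m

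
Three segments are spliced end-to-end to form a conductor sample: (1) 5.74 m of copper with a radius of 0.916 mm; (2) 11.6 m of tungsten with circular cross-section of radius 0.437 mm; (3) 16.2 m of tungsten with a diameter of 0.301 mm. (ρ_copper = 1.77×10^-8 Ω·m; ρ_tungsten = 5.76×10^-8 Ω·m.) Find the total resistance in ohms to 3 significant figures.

Seg 1: A = πr² = π(9.1600e-04 m)² = 2.636e-06 m²
R_1 = (1.77×10^-8)(5.74)/(2.636e-06) = 0.03854 Ω
Seg 2: A = πr² = π(4.3700e-04 m)² = 5.999e-07 m²
R_2 = (5.76×10^-8)(11.6)/(5.999e-07) = 1.114 Ω
Seg 3: A = π(d/2)² = π(1.5050e-04 m)² = 7.116e-08 m²
R_3 = (5.76×10^-8)(16.2)/(7.116e-08) = 13.11 Ω
R_total = R_1 + R_2 + R_3 = 14.3 Ω

14.3 Ω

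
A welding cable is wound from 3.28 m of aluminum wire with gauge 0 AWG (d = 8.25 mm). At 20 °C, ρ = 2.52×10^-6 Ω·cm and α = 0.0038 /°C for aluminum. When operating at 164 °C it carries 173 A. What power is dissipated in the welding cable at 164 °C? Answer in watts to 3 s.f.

71.6 W

ρ = 2.52×10^-6 Ω·cm = 2.52×10^-8 Ω·m
A = π(8.25/2 mm)² = π(4.1250e-03 m)² = 5.346e-05 m²
R₍20₎ = ρL/A = (2.52×10^-8)(3.28)/(5.346e-05) = 0.001546 Ω
R₍164₎ = R₍20₎(1 + αΔT) = 0.001546 × (1 + 0.0038×144) = 0.002392 Ω
P = I²R = (173)² × 0.002392 = 71.6 W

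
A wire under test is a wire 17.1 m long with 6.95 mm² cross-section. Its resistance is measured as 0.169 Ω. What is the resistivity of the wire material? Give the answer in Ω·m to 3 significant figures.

A = 6.95 mm² = 6.950e-06 m²
ρ = RA/L = (0.169)(6.950e-06)/(17.1) = 6.87×10^-8 Ω·m

6.87×10^-8 Ω·m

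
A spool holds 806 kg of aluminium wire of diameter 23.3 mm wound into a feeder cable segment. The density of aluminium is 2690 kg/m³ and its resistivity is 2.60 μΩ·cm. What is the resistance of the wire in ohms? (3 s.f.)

ρ = 2.60 μΩ·cm = 2.60×10^-8 Ω·m
A = π(d/2)² = π(1.1650e-02 m)² = 4.2638e-04 m²
L = m/(density·A) = 806/(2690×4.2638e-04) = 702.7 m
R = ρL/A = (2.60×10^-8)(702.7)/(4.2638e-04) = 0.0429 Ω

0.0429 Ω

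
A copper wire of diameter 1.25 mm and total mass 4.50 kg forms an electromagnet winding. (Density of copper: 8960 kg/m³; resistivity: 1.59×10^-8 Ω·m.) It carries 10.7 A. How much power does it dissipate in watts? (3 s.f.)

607 W

A = π(d/2)² = π(6.2500e-04 m)² = 1.2272e-06 m²
L = m/(density·A) = 4.5/(8960×1.2272e-06) = 409.3 m
R = ρL/A = (1.59×10^-8)(409.3)/(1.2272e-06) = 5.303 Ω
P = I²R = (10.7)² × 5.303 = 607 W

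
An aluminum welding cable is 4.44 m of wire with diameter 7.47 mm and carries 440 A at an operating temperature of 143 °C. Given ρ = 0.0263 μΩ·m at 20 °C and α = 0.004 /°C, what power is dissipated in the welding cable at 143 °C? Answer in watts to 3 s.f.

770 W

ρ = 0.0263 μΩ·m = 2.63×10^-8 Ω·m
A = π(d/2)² = π(3.7350e-03 m)² = 4.383e-05 m²
R₍20₎ = ρL/A = (2.63×10^-8)(4.44)/(4.383e-05) = 0.002664 Ω
R₍143₎ = R₍20₎(1 + αΔT) = 0.002664 × (1 + 0.004×123) = 0.003975 Ω
P = I²R = (440)² × 0.003975 = 770 W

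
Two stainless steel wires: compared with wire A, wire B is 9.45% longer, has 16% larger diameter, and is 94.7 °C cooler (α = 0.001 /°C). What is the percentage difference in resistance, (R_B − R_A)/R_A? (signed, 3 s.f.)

R ∝ ρL/d² with ρ ∝ (1+αΔT), so R_B/R_A = (1 + 9.45/100) × (1 + 16/100)⁻² × (1 − 0.001×94.7)
= 1.095 × 0.7432 × 0.9053 = 0.7364
(R_B − R_A)/R_A = 0.7364 − 1 = -26.4%

-26.4%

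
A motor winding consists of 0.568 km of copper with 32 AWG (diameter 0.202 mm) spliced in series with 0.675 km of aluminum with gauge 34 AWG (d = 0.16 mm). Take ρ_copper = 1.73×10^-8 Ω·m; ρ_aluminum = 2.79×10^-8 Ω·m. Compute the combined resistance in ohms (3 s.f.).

Segment 1: A = π(0.202/2 mm)² = π(1.0100e-04 m)² = 3.205e-08 m²
R₁ = ρL/A = (1.73×10^-8)(568)/(3.205e-08) = 306.6 Ω
Segment 2: A = π(0.16/2 mm)² = π(8.0000e-05 m)² = 2.011e-08 m²
R₂ = (2.79×10^-8)(675)/(2.011e-08) = 936.7 Ω
R = R₁ + R₂ = 1240 Ω

1240 Ω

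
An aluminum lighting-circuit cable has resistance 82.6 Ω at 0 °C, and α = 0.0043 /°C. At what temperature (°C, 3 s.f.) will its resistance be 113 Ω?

85.6 °C

R = R₀(1 + α(T − T₀)) ⇒ T = T₀ + (R/R₀ − 1)/α
T = 0 + (113/82.6 − 1)/0.0043 = 0 + (0.368)/0.0043 = 85.6 °C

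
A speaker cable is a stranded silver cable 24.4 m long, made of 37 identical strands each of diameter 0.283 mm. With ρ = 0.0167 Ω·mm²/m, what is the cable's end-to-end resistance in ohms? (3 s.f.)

ρ = 0.0167 Ω·mm²/m = 1.67×10^-8 Ω·m
A_strand = π(1.4150e-04 m)² = 6.290e-08 m²
R_strand = ρL/A = (1.67×10^-8)(24.4)/(6.290e-08) = 6.478 Ω
R_total = R_strand/N = 6.478/37 = 0.175 Ω

0.175 Ω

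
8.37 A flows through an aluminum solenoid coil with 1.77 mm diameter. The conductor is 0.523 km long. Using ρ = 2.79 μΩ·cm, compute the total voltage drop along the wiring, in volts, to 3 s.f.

49.6 V

ρ = 2.79 μΩ·cm = 2.79×10^-8 Ω·m
A = π(d/2)² = π(8.8500e-04 m)² = 2.461e-06 m²
R = ρL/A = (2.79×10^-8)(523)/(2.461e-06) = 5.93 Ω
V = IR = 8.37 × 5.93 = 49.6 V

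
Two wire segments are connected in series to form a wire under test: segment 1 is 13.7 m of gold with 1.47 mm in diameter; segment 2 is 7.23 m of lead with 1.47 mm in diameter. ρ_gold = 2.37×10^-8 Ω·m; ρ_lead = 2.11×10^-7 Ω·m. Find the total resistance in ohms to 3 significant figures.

1.09 Ω

Segment 1: A = π(d/2)² = π(7.3500e-04 m)² = 1.697e-06 m²
R₁ = ρL/A = (2.37×10^-8)(13.7)/(1.697e-06) = 0.1913 Ω
R₂ = (2.11×10^-7)(7.23)/(1.697e-06) = 0.8989 Ω
R = R₁ + R₂ = 1.09 Ω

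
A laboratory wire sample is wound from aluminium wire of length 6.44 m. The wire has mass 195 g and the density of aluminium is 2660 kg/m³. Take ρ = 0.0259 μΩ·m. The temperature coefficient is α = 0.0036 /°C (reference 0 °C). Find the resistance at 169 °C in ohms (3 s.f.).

ρ = 0.0259 μΩ·m = 2.59×10^-8 Ω·m
A = m/(density·L) = 0.195/(2660×6.44) = 1.1383e-05 m²
R = ρL/A = (2.59×10^-8)(6.44)/(1.1383e-05) = 0.01465 Ω
R(169 °C) = 0.01465 × (1 + 0.0036×169) = 0.0236 Ω

0.0236 Ω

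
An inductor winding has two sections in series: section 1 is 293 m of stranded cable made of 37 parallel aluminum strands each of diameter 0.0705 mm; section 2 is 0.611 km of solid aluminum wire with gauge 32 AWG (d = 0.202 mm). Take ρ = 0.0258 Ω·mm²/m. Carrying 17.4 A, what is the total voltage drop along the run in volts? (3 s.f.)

9470 V

ρ = 0.0258 Ω·mm²/m = 2.58×10^-8 Ω·m
Section 1: A_strand = π(3.5250e-05)² = 3.904e-09 m²; R₁ = ρL/(N·A_s) = (2.58×10^-8)(293)/(37×3.904e-09) = 52.34 Ω
Section 2: A = π(0.202/2 mm)² = π(1.0100e-04 m)² = 3.205e-08 m²
R₂ = (2.58×10^-8)(611)/(3.205e-08) = 491.9 Ω
R = R₁ + R₂ = 544.2 Ω
V = IR = 17.4 × 544.2 = 9470 V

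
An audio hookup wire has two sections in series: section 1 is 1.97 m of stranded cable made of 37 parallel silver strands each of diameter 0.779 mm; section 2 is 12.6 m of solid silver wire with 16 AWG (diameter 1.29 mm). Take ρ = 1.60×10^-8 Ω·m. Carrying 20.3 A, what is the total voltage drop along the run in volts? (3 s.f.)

Section 1: A_strand = π(3.8950e-04)² = 4.766e-07 m²; R₁ = ρL/(N·A_s) = (1.60×10^-8)(1.97)/(37×4.766e-07) = 0.001787 Ω
Section 2: A = π(1.29/2 mm)² = π(6.4500e-04 m)² = 1.307e-06 m²
R₂ = (1.60×10^-8)(12.6)/(1.307e-06) = 0.1542 Ω
R = R₁ + R₂ = 0.156 Ω
V = IR = 20.3 × 0.156 = 3.17 V

3.17 V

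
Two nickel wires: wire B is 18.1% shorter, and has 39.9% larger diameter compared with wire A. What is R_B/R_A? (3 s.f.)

R ∝ L/d², so R_B/R_A = (1 − 18.1/100) × (1 + 39.9/100)⁻²
= 0.819 × 0.5109 = 0.418

0.418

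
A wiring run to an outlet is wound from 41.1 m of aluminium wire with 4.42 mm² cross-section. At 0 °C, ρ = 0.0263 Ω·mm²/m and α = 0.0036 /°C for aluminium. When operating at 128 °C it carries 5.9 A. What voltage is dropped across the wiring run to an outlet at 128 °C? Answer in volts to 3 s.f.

2.11 V

ρ = 0.0263 Ω·mm²/m = 2.63×10^-8 Ω·m
A = 4.42 mm² = 4.420e-06 m²
R₍0₎ = ρL/A = (2.63×10^-8)(41.1)/(4.420e-06) = 0.2446 Ω
R₍128₎ = R₍0₎(1 + αΔT) = 0.2446 × (1 + 0.0036×128) = 0.3572 Ω
V = IR = 5.9 × 0.3572 = 2.11 V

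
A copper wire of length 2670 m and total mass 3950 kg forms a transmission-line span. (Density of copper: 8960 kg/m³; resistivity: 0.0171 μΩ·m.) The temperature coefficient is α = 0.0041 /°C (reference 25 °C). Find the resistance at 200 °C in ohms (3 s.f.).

0.475 Ω

ρ = 0.0171 μΩ·m = 1.71×10^-8 Ω·m
A = m/(density·L) = 3950/(8960×2670) = 1.6511e-04 m²
R = ρL/A = (1.71×10^-8)(2670)/(1.6511e-04) = 0.2765 Ω
R(200 °C) = 0.2765 × (1 + 0.0041×175) = 0.475 Ω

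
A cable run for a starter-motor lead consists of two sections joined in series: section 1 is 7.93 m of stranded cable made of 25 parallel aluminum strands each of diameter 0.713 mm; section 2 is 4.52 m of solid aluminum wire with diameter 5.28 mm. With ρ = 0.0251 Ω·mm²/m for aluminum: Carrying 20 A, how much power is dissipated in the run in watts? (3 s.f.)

10.0 W

ρ = 0.0251 Ω·mm²/m = 2.51×10^-8 Ω·m
Section 1: A_strand = π(3.5650e-04)² = 3.993e-07 m²; R₁ = ρL/(N·A_s) = (2.51×10^-8)(7.93)/(25×3.993e-07) = 0.01994 Ω
Section 2: A = π(d/2)² = π(2.6400e-03 m)² = 2.190e-05 m²
R₂ = (2.51×10^-8)(4.52)/(2.190e-05) = 0.005181 Ω
R = R₁ + R₂ = 0.02512 Ω
P = I²R = (20)² × 0.02512 = 10.0 W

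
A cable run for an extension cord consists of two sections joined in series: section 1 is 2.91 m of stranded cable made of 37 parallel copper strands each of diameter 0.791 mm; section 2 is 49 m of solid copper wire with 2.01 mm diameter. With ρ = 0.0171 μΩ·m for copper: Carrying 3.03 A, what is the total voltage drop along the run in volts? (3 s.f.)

0.808 V

ρ = 0.0171 μΩ·m = 1.71×10^-8 Ω·m
Section 1: A_strand = π(3.9550e-04)² = 4.914e-07 m²; R₁ = ρL/(N·A_s) = (1.71×10^-8)(2.91)/(37×4.914e-07) = 0.002737 Ω
Section 2: A = π(d/2)² = π(1.0050e-03 m)² = 3.173e-06 m²
R₂ = (1.71×10^-8)(49)/(3.173e-06) = 0.2641 Ω
R = R₁ + R₂ = 0.2668 Ω
V = IR = 3.03 × 0.2668 = 0.808 V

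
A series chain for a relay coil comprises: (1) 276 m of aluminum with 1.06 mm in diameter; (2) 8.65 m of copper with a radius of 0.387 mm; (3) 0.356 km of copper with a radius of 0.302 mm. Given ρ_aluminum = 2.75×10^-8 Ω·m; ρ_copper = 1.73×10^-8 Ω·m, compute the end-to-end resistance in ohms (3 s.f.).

Seg 1: A = π(d/2)² = π(5.3000e-04 m)² = 8.825e-07 m²
R_1 = (2.75×10^-8)(276)/(8.825e-07) = 8.601 Ω
Seg 2: A = πr² = π(3.8700e-04 m)² = 4.705e-07 m²
R_2 = (1.73×10^-8)(8.65)/(4.705e-07) = 0.318 Ω
Seg 3: A = πr² = π(3.0200e-04 m)² = 2.865e-07 m²
R_3 = (1.73×10^-8)(356)/(2.865e-07) = 21.49 Ω
R_total = R_1 + R_2 + R_3 = 30.4 Ω

30.4 Ω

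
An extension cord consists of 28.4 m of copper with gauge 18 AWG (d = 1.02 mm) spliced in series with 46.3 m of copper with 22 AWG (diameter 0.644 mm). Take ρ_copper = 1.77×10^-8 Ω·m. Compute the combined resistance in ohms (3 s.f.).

Segment 1: A = π(1.02/2 mm)² = π(5.1000e-04 m)² = 8.171e-07 m²
R₁ = ρL/A = (1.77×10^-8)(28.4)/(8.171e-07) = 0.6152 Ω
Segment 2: A = π(0.644/2 mm)² = π(3.2200e-04 m)² = 3.257e-07 m²
R₂ = (1.77×10^-8)(46.3)/(3.257e-07) = 2.516 Ω
R = R₁ + R₂ = 3.13 Ω

3.13 Ω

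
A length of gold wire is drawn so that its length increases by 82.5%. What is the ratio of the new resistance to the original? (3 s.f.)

3.33

k = 1 + 82.5/100 = 1.825; volume constant ⇒ A' = A/k, so R' = k²R.
Factor = 3.33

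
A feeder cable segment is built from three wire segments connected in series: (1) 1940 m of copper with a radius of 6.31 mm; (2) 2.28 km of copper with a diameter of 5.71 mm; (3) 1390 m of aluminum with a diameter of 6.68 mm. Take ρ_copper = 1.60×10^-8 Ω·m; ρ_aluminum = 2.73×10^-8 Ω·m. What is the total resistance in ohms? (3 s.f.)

Seg 1: A = πr² = π(6.3100e-03 m)² = 1.251e-04 m²
R_1 = (1.60×10^-8)(1940)/(1.251e-04) = 0.2481 Ω
Seg 2: A = π(d/2)² = π(2.8550e-03 m)² = 2.561e-05 m²
R_2 = (1.60×10^-8)(2280)/(2.561e-05) = 1.425 Ω
Seg 3: A = π(d/2)² = π(3.3400e-03 m)² = 3.505e-05 m²
R_3 = (2.73×10^-8)(1390)/(3.505e-05) = 1.083 Ω
R_total = R_1 + R_2 + R_3 = 2.76 Ω

2.76 Ω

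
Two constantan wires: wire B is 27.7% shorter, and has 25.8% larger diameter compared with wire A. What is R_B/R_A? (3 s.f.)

R ∝ L/d², so R_B/R_A = (1 − 27.7/100) × (1 + 25.8/100)⁻²
= 0.723 × 0.6319 = 0.457

0.457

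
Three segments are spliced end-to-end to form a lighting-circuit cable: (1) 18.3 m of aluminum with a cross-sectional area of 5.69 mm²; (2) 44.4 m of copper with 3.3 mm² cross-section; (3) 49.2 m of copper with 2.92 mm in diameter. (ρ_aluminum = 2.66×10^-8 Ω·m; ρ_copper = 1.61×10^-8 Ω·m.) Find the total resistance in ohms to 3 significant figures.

Seg 1: A = 5.69 mm² = 5.690e-06 m²
R_1 = (2.66×10^-8)(18.3)/(5.690e-06) = 0.08555 Ω
Seg 2: A = 3.3 mm² = 3.300e-06 m²
R_2 = (1.61×10^-8)(44.4)/(3.300e-06) = 0.2166 Ω
Seg 3: A = π(d/2)² = π(1.4600e-03 m)² = 6.697e-06 m²
R_3 = (1.61×10^-8)(49.2)/(6.697e-06) = 0.1183 Ω
R_total = R_1 + R_2 + R_3 = 0.420 Ω

0.420 Ω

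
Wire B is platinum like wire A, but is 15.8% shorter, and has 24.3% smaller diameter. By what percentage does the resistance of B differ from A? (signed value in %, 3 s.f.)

46.9%

R ∝ L/d², so R_B/R_A = (1 − 15.8/100) × (1 − 24.3/100)⁻²
= 0.842 × 1.745 = 1.469
(R_B − R_A)/R_A = 1.469 − 1 = 46.9%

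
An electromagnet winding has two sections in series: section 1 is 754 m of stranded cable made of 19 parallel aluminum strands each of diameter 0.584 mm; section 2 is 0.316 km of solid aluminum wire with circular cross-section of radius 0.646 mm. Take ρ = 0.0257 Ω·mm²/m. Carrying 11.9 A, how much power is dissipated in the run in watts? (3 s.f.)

1420 W

ρ = 0.0257 Ω·mm²/m = 2.57×10^-8 Ω·m
Section 1: A_strand = π(2.9200e-04)² = 2.679e-07 m²; R₁ = ρL/(N·A_s) = (2.57×10^-8)(754)/(19×2.679e-07) = 3.807 Ω
Section 2: A = πr² = π(6.4600e-04 m)² = 1.311e-06 m²
R₂ = (2.57×10^-8)(316)/(1.311e-06) = 6.194 Ω
R = R₁ + R₂ = 10 Ω
P = I²R = (11.9)² × 10 = 1420 W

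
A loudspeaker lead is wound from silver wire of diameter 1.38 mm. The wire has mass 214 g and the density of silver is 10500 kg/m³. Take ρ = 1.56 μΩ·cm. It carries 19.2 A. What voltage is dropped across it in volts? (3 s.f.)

2.73 V

ρ = 1.56 μΩ·cm = 1.56×10^-8 Ω·m
A = π(d/2)² = π(6.9000e-04 m)² = 1.4957e-06 m²
L = m/(density·A) = 0.214/(10500×1.4957e-06) = 13.63 m
R = ρL/A = (1.56×10^-8)(13.63)/(1.4957e-06) = 0.1421 Ω
V = IR = 19.2 × 0.1421 = 2.73 V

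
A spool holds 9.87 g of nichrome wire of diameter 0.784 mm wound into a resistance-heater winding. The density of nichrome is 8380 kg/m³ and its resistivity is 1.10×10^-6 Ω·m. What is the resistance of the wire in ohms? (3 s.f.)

A = π(d/2)² = π(3.9200e-04 m)² = 4.8275e-07 m²
L = m/(density·A) = 0.00987/(8380×4.8275e-07) = 2.44 m
R = ρL/A = (1.10×10^-6)(2.44)/(4.8275e-07) = 5.56 Ω

5.56 Ω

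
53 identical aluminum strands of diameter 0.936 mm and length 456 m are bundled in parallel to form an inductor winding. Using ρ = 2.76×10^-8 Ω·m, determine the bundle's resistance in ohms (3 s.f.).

A_strand = π(4.6800e-04 m)² = 6.881e-07 m²
R_strand = ρL/A = (2.76×10^-8)(456)/(6.881e-07) = 18.29 Ω
R_total = R_strand/N = 18.29/53 = 0.345 Ω

0.345 Ω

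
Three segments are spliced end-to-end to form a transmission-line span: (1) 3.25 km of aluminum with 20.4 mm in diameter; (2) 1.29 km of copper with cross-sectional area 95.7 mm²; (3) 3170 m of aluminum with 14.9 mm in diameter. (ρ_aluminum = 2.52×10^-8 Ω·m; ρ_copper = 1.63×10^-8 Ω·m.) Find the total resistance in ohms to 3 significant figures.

0.928 Ω

Seg 1: A = π(d/2)² = π(1.0200e-02 m)² = 3.269e-04 m²
R_1 = (2.52×10^-8)(3250)/(3.269e-04) = 0.2506 Ω
Seg 2: A = 95.7 mm² = 9.570e-05 m²
R_2 = (1.63×10^-8)(1290)/(9.570e-05) = 0.2197 Ω
Seg 3: A = π(d/2)² = π(7.4500e-03 m)² = 1.744e-04 m²
R_3 = (2.52×10^-8)(3170)/(1.744e-04) = 0.4581 Ω
R_total = R_1 + R_2 + R_3 = 0.928 Ω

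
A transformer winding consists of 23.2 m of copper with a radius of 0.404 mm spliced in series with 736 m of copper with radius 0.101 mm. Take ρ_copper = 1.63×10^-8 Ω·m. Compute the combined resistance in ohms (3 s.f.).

375 Ω

Segment 1: A = πr² = π(4.0400e-04 m)² = 5.128e-07 m²
R₁ = ρL/A = (1.63×10^-8)(23.2)/(5.128e-07) = 0.7375 Ω
Segment 2: A = πr² = π(1.0100e-04 m)² = 3.205e-08 m²
R₂ = (1.63×10^-8)(736)/(3.205e-08) = 374.3 Ω
R = R₁ + R₂ = 375 Ω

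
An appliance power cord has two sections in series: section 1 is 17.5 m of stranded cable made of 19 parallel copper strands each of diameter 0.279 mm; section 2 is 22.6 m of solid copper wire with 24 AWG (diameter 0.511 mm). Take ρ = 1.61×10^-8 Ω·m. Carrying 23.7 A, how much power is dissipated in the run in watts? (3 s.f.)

1130 W

Section 1: A_strand = π(1.3950e-04)² = 6.114e-08 m²; R₁ = ρL/(N·A_s) = (1.61×10^-8)(17.5)/(19×6.114e-08) = 0.2426 Ω
Section 2: A = π(0.511/2 mm)² = π(2.5550e-04 m)² = 2.051e-07 m²
R₂ = (1.61×10^-8)(22.6)/(2.051e-07) = 1.774 Ω
R = R₁ + R₂ = 2.017 Ω
P = I²R = (23.7)² × 2.017 = 1130 W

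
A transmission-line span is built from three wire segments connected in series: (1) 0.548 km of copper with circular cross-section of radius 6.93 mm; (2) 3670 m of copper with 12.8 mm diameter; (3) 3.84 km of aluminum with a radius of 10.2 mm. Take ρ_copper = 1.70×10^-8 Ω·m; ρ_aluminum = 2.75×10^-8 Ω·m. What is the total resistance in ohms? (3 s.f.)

Seg 1: A = πr² = π(6.9300e-03 m)² = 1.509e-04 m²
R_1 = (1.70×10^-8)(548)/(1.509e-04) = 0.06175 Ω
Seg 2: A = π(d/2)² = π(6.4000e-03 m)² = 1.287e-04 m²
R_2 = (1.70×10^-8)(3670)/(1.287e-04) = 0.4848 Ω
Seg 3: A = πr² = π(1.0200e-02 m)² = 3.269e-04 m²
R_3 = (2.75×10^-8)(3840)/(3.269e-04) = 0.3231 Ω
R_total = R_1 + R_2 + R_3 = 0.870 Ω

0.870 Ω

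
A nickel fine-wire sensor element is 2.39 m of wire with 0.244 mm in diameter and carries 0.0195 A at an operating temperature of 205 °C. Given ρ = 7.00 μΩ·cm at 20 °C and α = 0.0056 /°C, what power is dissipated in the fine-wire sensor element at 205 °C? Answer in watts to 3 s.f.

0.00277 W

ρ = 7.00 μΩ·cm = 7.00×10^-8 Ω·m
A = π(d/2)² = π(1.2200e-04 m)² = 4.676e-08 m²
R₍20₎ = ρL/A = (7.00×10^-8)(2.39)/(4.676e-08) = 3.578 Ω
R₍205₎ = R₍20₎(1 + αΔT) = 3.578 × (1 + 0.0056×185) = 7.285 Ω
P = I²R = (0.0195)² × 7.285 = 0.00277 W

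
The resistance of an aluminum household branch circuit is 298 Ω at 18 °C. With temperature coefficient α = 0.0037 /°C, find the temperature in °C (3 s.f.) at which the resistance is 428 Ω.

R = R₀(1 + α(T − T₀)) ⇒ T = T₀ + (R/R₀ − 1)/α
T = 18 + (428/298 − 1)/0.0037 = 18 + (0.4362)/0.0037 = 136 °C

136 °C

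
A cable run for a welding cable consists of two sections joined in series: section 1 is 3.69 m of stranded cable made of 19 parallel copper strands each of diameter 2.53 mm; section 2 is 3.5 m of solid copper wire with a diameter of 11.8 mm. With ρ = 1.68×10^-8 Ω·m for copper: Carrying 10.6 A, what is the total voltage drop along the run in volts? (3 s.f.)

0.0126 V

Section 1: A_strand = π(1.2650e-03)² = 5.027e-06 m²; R₁ = ρL/(N·A_s) = (1.68×10^-8)(3.69)/(19×5.027e-06) = 6.490×10^-4 Ω
Section 2: A = π(d/2)² = π(5.9000e-03 m)² = 1.094e-04 m²
R₂ = (1.68×10^-8)(3.5)/(1.094e-04) = 5.377×10^-4 Ω
R = R₁ + R₂ = 0.001187 Ω
V = IR = 10.6 × 0.001187 = 0.0126 V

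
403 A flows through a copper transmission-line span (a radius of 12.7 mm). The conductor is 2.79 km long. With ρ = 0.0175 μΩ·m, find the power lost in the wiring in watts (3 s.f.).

ρ = 0.0175 μΩ·m = 1.75×10^-8 Ω·m
A = πr² = π(1.2700e-02 m)² = 5.067e-04 m²
R = ρL/A = (1.75×10^-8)(2790)/(5.067e-04) = 0.09636 Ω
P = I²R = (403)² × 0.09636 = 15600 W

15600 W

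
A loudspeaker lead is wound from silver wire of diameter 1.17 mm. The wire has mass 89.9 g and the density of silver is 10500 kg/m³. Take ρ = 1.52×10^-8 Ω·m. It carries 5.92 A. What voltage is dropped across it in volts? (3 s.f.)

A = π(d/2)² = π(5.8500e-04 m)² = 1.0751e-06 m²
L = m/(density·A) = 0.0899/(10500×1.0751e-06) = 7.964 m
R = ρL/A = (1.52×10^-8)(7.964)/(1.0751e-06) = 0.1126 Ω
V = IR = 5.92 × 0.1126 = 0.667 V

0.667 V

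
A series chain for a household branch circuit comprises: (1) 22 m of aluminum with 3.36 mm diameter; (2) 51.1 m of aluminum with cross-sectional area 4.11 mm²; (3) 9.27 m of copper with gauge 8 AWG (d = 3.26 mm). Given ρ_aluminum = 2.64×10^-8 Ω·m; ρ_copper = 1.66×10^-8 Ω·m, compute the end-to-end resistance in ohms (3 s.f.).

Seg 1: A = π(d/2)² = π(1.6800e-03 m)² = 8.867e-06 m²
R_1 = (2.64×10^-8)(22)/(8.867e-06) = 0.0655 Ω
Seg 2: A = 4.11 mm² = 4.110e-06 m²
R_2 = (2.64×10^-8)(51.1)/(4.110e-06) = 0.3282 Ω
Seg 3: A = π(3.26/2 mm)² = π(1.6300e-03 m)² = 8.347e-06 m²
R_3 = (1.66×10^-8)(9.27)/(8.347e-06) = 0.01844 Ω
R_total = R_1 + R_2 + R_3 = 0.412 Ω

0.412 Ω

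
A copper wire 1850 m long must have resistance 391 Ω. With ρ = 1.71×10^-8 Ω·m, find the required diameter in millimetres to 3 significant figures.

0.321 mm

A = ρL/R = (1.71×10^-8)(1850)/(391) = 8.091e-08 m²
d = 2√(A/π) = 3.210e-04 m = 0.321 mm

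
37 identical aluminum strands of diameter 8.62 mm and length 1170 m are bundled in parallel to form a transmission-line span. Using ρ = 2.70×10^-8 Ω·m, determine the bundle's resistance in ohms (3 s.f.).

0.0146 Ω

A_strand = π(4.3100e-03 m)² = 5.836e-05 m²
R_strand = ρL/A = (2.70×10^-8)(1170)/(5.836e-05) = 0.5413 Ω
R_total = R_strand/N = 0.5413/37 = 0.0146 Ω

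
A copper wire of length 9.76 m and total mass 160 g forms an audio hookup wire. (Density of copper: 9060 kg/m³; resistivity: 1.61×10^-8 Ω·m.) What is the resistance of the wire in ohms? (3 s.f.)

0.0868 Ω

A = m/(density·L) = 0.16/(9060×9.76) = 1.8094e-06 m²
R = ρL/A = (1.61×10^-8)(9.76)/(1.8094e-06) = 0.0868 Ω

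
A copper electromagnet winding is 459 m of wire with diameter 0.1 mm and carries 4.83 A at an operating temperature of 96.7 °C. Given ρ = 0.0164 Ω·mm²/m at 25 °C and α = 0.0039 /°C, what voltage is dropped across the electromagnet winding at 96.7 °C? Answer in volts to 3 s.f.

ρ = 0.0164 Ω·mm²/m = 1.64×10^-8 Ω·m
A = π(d/2)² = π(5.0000e-05 m)² = 7.854e-09 m²
R₍25₎ = ρL/A = (1.64×10^-8)(459)/(7.854e-09) = 958.4 Ω
R₍96.7₎ = R₍25₎(1 + αΔT) = 958.4 × (1 + 0.0039×71.7) = 1226 Ω
V = IR = 4.83 × 1226 = 5920 V

5920 V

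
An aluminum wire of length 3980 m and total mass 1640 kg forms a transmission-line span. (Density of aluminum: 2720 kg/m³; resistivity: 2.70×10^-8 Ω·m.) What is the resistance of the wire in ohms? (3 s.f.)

0.709 Ω

A = m/(density·L) = 1640/(2720×3980) = 1.5149e-04 m²
R = ρL/A = (2.70×10^-8)(3980)/(1.5149e-04) = 0.709 Ω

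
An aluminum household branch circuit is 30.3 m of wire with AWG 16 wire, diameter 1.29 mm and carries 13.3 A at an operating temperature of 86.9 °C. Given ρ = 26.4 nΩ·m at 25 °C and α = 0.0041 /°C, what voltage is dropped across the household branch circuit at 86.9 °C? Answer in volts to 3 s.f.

10.2 V

ρ = 26.4 nΩ·m = 2.64×10^-8 Ω·m
A = π(1.29/2 mm)² = π(6.4500e-04 m)² = 1.307e-06 m²
R₍25₎ = ρL/A = (2.64×10^-8)(30.3)/(1.307e-06) = 0.612 Ω
R₍86.9₎ = R₍25₎(1 + αΔT) = 0.612 × (1 + 0.0041×61.9) = 0.7674 Ω
V = IR = 13.3 × 0.7674 = 10.2 V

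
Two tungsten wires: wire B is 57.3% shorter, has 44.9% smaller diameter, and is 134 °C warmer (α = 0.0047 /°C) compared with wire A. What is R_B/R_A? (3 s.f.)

2.29

R ∝ ρL/d² with ρ ∝ (1+αΔT), so R_B/R_A = (1 − 57.3/100) × (1 − 44.9/100)⁻² × (1 + 0.0047×134)
= 0.427 × 3.294 × 1.63 = 2.29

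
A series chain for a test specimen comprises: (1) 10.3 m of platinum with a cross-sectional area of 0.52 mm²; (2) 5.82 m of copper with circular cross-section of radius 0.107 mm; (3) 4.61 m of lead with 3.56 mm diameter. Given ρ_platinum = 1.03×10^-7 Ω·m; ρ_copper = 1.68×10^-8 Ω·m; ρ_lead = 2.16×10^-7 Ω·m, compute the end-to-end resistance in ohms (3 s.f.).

Seg 1: A = 0.52 mm² = 5.200e-07 m²
R_1 = (1.03×10^-7)(10.3)/(5.200e-07) = 2.04 Ω
Seg 2: A = πr² = π(1.0700e-04 m)² = 3.597e-08 m²
R_2 = (1.68×10^-8)(5.82)/(3.597e-08) = 2.718 Ω
Seg 3: A = π(d/2)² = π(1.7800e-03 m)² = 9.954e-06 m²
R_3 = (2.16×10^-7)(4.61)/(9.954e-06) = 0.1 Ω
R_total = R_1 + R_2 + R_3 = 4.86 Ω

4.86 Ω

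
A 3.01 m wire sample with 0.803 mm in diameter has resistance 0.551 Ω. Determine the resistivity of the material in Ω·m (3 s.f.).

A = π(d/2)² = π(4.0150e-04 m)² = 5.064e-07 m²
ρ = RA/L = (0.551)(5.064e-07)/(3.01) = 9.27×10^-8 Ω·m

9.27×10^-8 Ω·m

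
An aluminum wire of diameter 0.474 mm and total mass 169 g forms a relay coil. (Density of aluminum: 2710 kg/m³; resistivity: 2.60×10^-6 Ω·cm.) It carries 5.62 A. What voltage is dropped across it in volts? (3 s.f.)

ρ = 2.60×10^-6 Ω·cm = 2.60×10^-8 Ω·m
A = π(d/2)² = π(2.3700e-04 m)² = 1.7646e-07 m²
L = m/(density·A) = 0.169/(2710×1.7646e-07) = 353.4 m
R = ρL/A = (2.60×10^-8)(353.4)/(1.7646e-07) = 52.07 Ω
V = IR = 5.62 × 52.07 = 293 V

293 V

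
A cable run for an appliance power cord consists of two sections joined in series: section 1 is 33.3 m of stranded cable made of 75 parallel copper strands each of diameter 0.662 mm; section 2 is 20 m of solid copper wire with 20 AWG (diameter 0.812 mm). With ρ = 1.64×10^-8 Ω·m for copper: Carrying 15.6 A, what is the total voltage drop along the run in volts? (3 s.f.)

Section 1: A_strand = π(3.3100e-04)² = 3.442e-07 m²; R₁ = ρL/(N·A_s) = (1.64×10^-8)(33.3)/(75×3.442e-07) = 0.02116 Ω
Section 2: A = π(0.812/2 mm)² = π(4.0600e-04 m)² = 5.178e-07 m²
R₂ = (1.64×10^-8)(20)/(5.178e-07) = 0.6334 Ω
R = R₁ + R₂ = 0.6545 Ω
V = IR = 15.6 × 0.6545 = 10.2 V

10.2 V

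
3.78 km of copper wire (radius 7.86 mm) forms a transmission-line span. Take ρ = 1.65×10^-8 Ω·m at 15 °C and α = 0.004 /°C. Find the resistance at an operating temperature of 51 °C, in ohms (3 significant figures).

0.368 Ω

A = πr² = π(7.8600e-03 m)² = 1.941e-04 m²
R₍15°C₎ = ρL/A = (1.65×10^-8)(3780)/(1.941e-04) = 0.3214 Ω
R = R₀(1 + αΔT) = 0.3214(1 + 0.004×36) = 0.368 Ω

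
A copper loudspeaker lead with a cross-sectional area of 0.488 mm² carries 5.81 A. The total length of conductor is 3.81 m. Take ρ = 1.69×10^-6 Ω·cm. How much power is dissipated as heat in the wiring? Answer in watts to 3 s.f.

4.45 W

ρ = 1.69×10^-6 Ω·cm = 1.69×10^-8 Ω·m
A = 0.488 mm² = 4.880e-07 m²
R = ρL/A = (1.69×10^-8)(3.81)/(4.880e-07) = 0.1319 Ω
P = I²R = (5.81)² × 0.1319 = 4.45 W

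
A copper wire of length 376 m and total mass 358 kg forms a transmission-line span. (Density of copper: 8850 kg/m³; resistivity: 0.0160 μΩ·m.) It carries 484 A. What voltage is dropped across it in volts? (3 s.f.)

ρ = 0.0160 μΩ·m = 1.60×10^-8 Ω·m
A = m/(density·L) = 358/(8850×376) = 1.0759e-04 m²
R = ρL/A = (1.60×10^-8)(376)/(1.0759e-04) = 0.05592 Ω
V = IR = 484 × 0.05592 = 27.1 V

27.1 V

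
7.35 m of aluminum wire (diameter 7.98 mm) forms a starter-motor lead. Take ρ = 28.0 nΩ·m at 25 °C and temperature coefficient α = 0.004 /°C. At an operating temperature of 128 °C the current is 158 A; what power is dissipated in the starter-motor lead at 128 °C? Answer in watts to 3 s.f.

145 W

ρ = 28.0 nΩ·m = 2.80×10^-8 Ω·m
A = π(d/2)² = π(3.9900e-03 m)² = 5.001e-05 m²
R₍25₎ = ρL/A = (2.80×10^-8)(7.35)/(5.001e-05) = 0.004115 Ω
R₍128₎ = R₍25₎(1 + αΔT) = 0.004115 × (1 + 0.004×103) = 0.00581 Ω
P = I²R = (158)² × 0.00581 = 145 W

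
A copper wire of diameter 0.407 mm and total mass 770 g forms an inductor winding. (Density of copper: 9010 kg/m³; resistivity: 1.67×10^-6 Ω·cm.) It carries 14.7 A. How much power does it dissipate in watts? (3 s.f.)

ρ = 1.67×10^-6 Ω·cm = 1.67×10^-8 Ω·m
A = π(d/2)² = π(2.0350e-04 m)² = 1.3010e-07 m²
L = m/(density·A) = 0.77/(9010×1.3010e-07) = 656.9 m
R = ρL/A = (1.67×10^-8)(656.9)/(1.3010e-07) = 84.32 Ω
P = I²R = (14.7)² × 84.32 = 18200 W

18200 W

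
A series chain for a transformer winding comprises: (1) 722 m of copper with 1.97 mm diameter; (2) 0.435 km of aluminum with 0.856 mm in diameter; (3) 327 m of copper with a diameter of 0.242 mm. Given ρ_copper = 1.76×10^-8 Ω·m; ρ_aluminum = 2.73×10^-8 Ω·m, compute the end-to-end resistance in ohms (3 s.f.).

Seg 1: A = π(d/2)² = π(9.8500e-04 m)² = 3.048e-06 m²
R_1 = (1.76×10^-8)(722)/(3.048e-06) = 4.169 Ω
Seg 2: A = π(d/2)² = π(4.2800e-04 m)² = 5.755e-07 m²
R_2 = (2.73×10^-8)(435)/(5.755e-07) = 20.64 Ω
Seg 3: A = π(d/2)² = π(1.2100e-04 m)² = 4.600e-08 m²
R_3 = (1.76×10^-8)(327)/(4.600e-08) = 125.1 Ω
R_total = R_1 + R_2 + R_3 = 150 Ω

150 Ω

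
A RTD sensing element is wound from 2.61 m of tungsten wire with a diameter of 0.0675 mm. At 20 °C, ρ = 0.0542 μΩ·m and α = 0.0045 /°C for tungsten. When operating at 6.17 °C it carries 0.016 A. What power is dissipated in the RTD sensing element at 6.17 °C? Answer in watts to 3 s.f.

ρ = 0.0542 μΩ·m = 5.42×10^-8 Ω·m
A = π(d/2)² = π(3.3750e-05 m)² = 3.578e-09 m²
R₍20₎ = ρL/A = (5.42×10^-8)(2.61)/(3.578e-09) = 39.53 Ω
R₍6.17₎ = R₍20₎(1 + αΔT) = 39.53 × (1 + 0.0045×-13.8) = 37.07 Ω
P = I²R = (0.016)² × 37.07 = 0.00949 W

0.00949 W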